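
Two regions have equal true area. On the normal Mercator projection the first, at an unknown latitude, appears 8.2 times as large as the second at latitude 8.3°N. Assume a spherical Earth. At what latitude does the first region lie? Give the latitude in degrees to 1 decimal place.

Mercator areal scale is sec²φ, so apparent-area ratio = sec²φ₁ / sec²φ₂ = cos²φ₂ / cos²φ₁.
cos²φ₂ / cos²φ₁ = 8.2  ⇒  cos φ₁ = cos 8.3° / √8.2 = 0.9895/2.864 = 0.3456.
φ₁ = arccos(0.3456) ≈ 69.8°.

69.8°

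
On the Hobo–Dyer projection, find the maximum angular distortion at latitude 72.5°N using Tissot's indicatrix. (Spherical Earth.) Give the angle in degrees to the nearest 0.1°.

97.0°

The Hobo–Dyer projection is cylindrical equal-area with φ₀ = 37.5°. Cylindrical equal-area (φ₀ = 37.5°): h = cos φ / cos 37.5° along meridians, k = cos 37.5° / cos φ along parallels; h·k = 1.
At 72.5°: h = 0.3790, k = 2.638; principal scales a = 2.638, b = 0.3790.
sin(ω/2) = (a − b)/(a + b) = 2.259/3.017 = 0.7488, so ω = 2 arcsin(0.7488) ≈ 97.0°.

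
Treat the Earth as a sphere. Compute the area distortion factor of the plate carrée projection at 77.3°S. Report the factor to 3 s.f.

4.55

In the plate carrée (x = Rλ, y = Rφ), meridians are true-scale (h = 1) and parallels are stretched by k = sec φ.
Areal scale = h·k = 1 × sec φ; at 77.3°, h = 1.000, k = 4.549, so h·k = 4.549.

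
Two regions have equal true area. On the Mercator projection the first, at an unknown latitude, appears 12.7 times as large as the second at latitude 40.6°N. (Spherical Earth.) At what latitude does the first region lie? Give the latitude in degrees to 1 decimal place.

Mercator areal scale is sec²φ, so apparent-area ratio = sec²φ₁ / sec²φ₂ = cos²φ₂ / cos²φ₁.
cos²φ₂ / cos²φ₁ = 12.7  ⇒  cos φ₁ = cos 40.6° / √12.7 = 0.7593/3.564 = 0.2131.
φ₁ = arccos(0.2131) ≈ 77.7°.

77.7°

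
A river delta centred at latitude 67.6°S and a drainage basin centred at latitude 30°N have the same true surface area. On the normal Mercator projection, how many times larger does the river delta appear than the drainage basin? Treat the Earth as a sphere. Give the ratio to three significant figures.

5.16

Mercator areal scale is sec²φ.
At 67.6°: sec²(67.6°) = 1/0.3811² = 6.886.
At 30°: sec²(30°) = 1/0.8660² = 1.333.
Ratio = 6.886/1.333 = cos²(30°)/cos²(67.6°) ≈ 5.16.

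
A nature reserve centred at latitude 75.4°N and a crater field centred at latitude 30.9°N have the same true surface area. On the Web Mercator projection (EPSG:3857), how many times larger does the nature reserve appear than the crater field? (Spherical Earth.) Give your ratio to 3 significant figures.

Mercator areal scale is sec²φ.
At 75.4°: sec²(75.4°) = 1/0.2521² = 15.74.
At 30.9°: sec²(30.9°) = 1/0.8581² = 1.358.
Ratio = 15.74/1.358 = cos²(30.9°)/cos²(75.4°) ≈ 11.6.

11.6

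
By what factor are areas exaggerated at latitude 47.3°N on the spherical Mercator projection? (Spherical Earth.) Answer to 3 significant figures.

Mercator is conformal, so the point scale is isotropic: h = k = sec φ = 1/cos φ.
Areal scale = k² = sec²φ = 1/cos²(47.3°) = 1/0.6782² = 2.174.

2.17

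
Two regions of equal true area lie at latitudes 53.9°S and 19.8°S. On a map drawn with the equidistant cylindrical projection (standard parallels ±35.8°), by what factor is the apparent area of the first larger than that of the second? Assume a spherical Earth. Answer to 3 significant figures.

With standard parallel φ₀ = 35.8°, the equirectangular projection gives x = Rλ cos φ₀, y = Rφ, so h = 1 and k = cos 35.8° / cos φ.
Areal scale at 53.9°: h·k = 1.000 × 1.377 = 1.377.
Areal scale at 19.8°: h·k = 1.000 × 0.8620 = 0.8620.
Ratio = 1.377/0.8620 ≈ 1.60.

1.60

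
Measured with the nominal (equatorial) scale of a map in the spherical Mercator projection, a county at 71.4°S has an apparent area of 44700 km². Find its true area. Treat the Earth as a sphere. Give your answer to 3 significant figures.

4550 km²

Mercator is conformal, so the point scale is isotropic: h = k = sec φ = 1/cos φ.
Areal scale = k² = sec²φ = 1/cos²(71.4°) = 1/0.3190² = 9.829.
True area = apparent / (areal scale) = 44700 / 9.829 ≈ 4550 km².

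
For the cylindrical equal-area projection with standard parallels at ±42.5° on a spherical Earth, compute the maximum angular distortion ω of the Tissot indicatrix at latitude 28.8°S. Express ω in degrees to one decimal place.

For cylindrical equal-area with standard parallel φ₀, h = cos φ / cos φ₀ and k = cos φ₀ / cos φ, so h·k = 1.
At 28.8°: h = 1.189, k = 0.8413; principal scales a = 1.189, b = 0.8413.
sin(ω/2) = (a − b)/(a + b) = 0.3472/2.030 = 0.1711, so ω = 2 arcsin(0.1711) ≈ 19.7°.

19.7°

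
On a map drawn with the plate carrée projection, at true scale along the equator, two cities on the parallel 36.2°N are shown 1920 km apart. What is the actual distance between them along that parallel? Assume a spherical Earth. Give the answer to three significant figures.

1550 km

For the equirectangular projection with φ₀ = 0 (plate carrée), h = 1 along meridians and k = sec φ along parallels.
Along the parallel at 36.2°, map distances are exaggerated by k = sec 36.2° = 1.239.
True distance = 1920 / 1.239 = 1920 × cos 36.2° ≈ 1550 km.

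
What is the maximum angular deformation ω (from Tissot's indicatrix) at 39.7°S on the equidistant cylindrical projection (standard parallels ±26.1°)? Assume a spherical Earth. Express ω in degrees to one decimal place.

8.8°

The equidistant cylindrical projection with φ₀ = 26.1° has h = 1 (meridians true) and k = cos φ₀ / cos φ along parallels.
At 39.7°: h = 1.000, k = 1.167; principal scales a = 1.167, b = 1.000.
sin(ω/2) = (a − b)/(a + b) = 0.1672/2.167 = 0.07714, so ω = 2 arcsin(0.07714) ≈ 8.8°.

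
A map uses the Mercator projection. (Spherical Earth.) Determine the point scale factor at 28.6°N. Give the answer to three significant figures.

For Mercator, h = k = sec φ (a conformal cylindrical projection has a single point scale, 1/cos φ).
k = 1/cos 28.6° = 1/0.8780 = 1.139.

1.14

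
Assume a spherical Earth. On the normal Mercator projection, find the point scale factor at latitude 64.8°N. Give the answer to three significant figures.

2.35

The Mercator projection is conformal; its linear scale factor is the same in every direction and equals sec φ = 1/cos φ.
k = 1/cos 64.8° = 1/0.4258 = 2.349.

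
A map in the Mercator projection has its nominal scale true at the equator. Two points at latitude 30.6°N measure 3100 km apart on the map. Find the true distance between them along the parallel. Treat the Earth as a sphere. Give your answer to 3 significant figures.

2670 km

For Mercator, h = k = sec φ (a conformal cylindrical projection has a single point scale, 1/cos φ).
Along the parallel at 30.6°, map distances are exaggerated by k = sec 30.6° = 1.162.
True distance = 3100 / 1.162 = 3100 × cos 30.6° ≈ 2670 km.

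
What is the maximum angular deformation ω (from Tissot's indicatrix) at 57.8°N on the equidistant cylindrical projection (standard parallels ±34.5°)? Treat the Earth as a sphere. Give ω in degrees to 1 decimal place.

With standard parallel φ₀ = 34.5°, the equirectangular projection gives x = Rλ cos φ₀, y = Rφ, so h = 1 and k = cos 34.5° / cos φ.
At 57.8°: h = 1.000, k = 1.547; principal scales a = 1.547, b = 1.000.
sin(ω/2) = (a − b)/(a + b) = 0.5466/2.547 = 0.2146, so ω = 2 arcsin(0.2146) ≈ 24.8°.

24.8°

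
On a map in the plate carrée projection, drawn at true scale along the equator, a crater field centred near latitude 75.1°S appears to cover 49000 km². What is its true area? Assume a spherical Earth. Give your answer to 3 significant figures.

Plate carrée maps x = Rλ, y = Rφ. The meridian scale is h = 1 and the parallel scale is k = 1/cos φ = sec φ.
Areal scale = h·k = 1 × sec φ; at 75.1°, h = 1.000, k = 3.889, so h·k = 3.889.
True area = apparent / (areal scale) = 49000 / 3.889 ≈ 12600 km².

12600 km²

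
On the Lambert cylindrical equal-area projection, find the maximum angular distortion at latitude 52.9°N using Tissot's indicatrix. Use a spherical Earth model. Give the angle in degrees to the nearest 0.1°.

The Lambert cylindrical equal-area projection is the cylindrical equal-area projection with its standard parallel at the equator (φ₀ = 0). A cylindrical equal-area projection with standard parallel φ₀ has meridian scale h = cos φ / cos φ₀ and parallel scale k = cos φ₀ / cos φ (so areas are preserved, h·k = 1).
At 52.9°: h = 0.6032, k = 1.658; principal scales a = 1.658, b = 0.6032.
sin(ω/2) = (a − b)/(a + b) = 1.055/2.261 = 0.4664, so ω = 2 arcsin(0.4664) ≈ 55.6°.

55.6°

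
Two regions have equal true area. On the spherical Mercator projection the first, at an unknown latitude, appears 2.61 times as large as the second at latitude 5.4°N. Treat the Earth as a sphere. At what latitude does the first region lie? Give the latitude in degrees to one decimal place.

52.0°

For equal true areas on Mercator, apparent areas scale as sec²φ, so the ratio is cos²φ₂ / cos²φ₁.
cos²φ₂ / cos²φ₁ = 2.61  ⇒  cos φ₁ = cos 5.4° / √2.61 = 0.9956/1.616 = 0.6162.
φ₁ = arccos(0.6162) ≈ 52.0°.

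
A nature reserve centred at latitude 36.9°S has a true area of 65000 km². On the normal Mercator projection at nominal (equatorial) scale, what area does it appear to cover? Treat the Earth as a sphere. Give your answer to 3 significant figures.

Mercator is conformal, so the point scale is isotropic: h = k = sec φ = 1/cos φ.
Areal scale = k² = sec²φ = 1/cos²(36.9°) = 1/0.7997² = 1.564.
Apparent area = 65000 × 1.564 ≈ 102000 km².

102000 km²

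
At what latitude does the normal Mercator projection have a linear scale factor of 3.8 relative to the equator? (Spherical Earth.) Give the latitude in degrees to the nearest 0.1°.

Mercator scale is k = sec φ = 1/cos φ.
1/cos φ = 3.8  ⇒  cos φ = 0.2632  ⇒  φ = arccos(0.2632) ≈ 74.7°.

74.7°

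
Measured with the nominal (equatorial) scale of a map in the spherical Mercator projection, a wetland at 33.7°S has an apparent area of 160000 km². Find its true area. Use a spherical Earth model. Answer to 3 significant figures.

111000 km²

For Mercator, h = k = sec φ (a conformal cylindrical projection has a single point scale, 1/cos φ).
Areal scale = k² = sec²φ = 1/cos²(33.7°) = 1/0.8320² = 1.445.
True area = apparent / (areal scale) = 160000 / 1.445 ≈ 111000 km².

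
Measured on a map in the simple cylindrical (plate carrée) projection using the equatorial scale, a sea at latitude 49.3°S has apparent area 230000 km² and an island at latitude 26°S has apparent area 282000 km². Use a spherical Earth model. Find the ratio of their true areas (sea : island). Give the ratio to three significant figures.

Plate carrée has h = 1 and k = sec φ, giving areal scale sec φ; true area = (apparent area) · cos φ.
True area of sea: 230000 × cos(49.3°) = 230000 × 0.6521 = 150000 km².
True area of island: 282000 × cos(26°) = 282000 × 0.8988 = 253500 km².
Ratio = 150000 / 253500 ≈ 0.592.

0.592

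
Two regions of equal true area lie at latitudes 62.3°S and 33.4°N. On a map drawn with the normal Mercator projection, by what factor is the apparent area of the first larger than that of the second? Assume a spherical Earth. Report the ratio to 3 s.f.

3.23

Mercator areal scale is sec²φ.
At 62.3°: sec²(62.3°) = 1/0.4648² = 4.628.
At 33.4°: sec²(33.4°) = 1/0.8348² = 1.435.
Ratio = 4.628/1.435 = cos²(33.4°)/cos²(62.3°) ≈ 3.23.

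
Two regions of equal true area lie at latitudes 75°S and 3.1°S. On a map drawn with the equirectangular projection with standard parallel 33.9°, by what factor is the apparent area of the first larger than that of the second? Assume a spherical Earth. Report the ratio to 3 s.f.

3.86

With standard parallel φ₀ = 33.9°, the equirectangular projection gives x = Rλ cos φ₀, y = Rφ, so h = 1 and k = cos 33.9° / cos φ.
Areal scale at 75°: h·k = 1.000 × 3.207 = 3.207.
Areal scale at 3.1°: h·k = 1.000 × 0.8312 = 0.8312.
Ratio = 3.207/0.8312 ≈ 3.86.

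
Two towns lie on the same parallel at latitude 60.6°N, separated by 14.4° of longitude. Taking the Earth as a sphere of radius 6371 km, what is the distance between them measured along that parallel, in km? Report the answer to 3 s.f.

Arc length along a parallel = R cos φ · Δλ (with Δλ in radians).
= 6371 × cos 60.6° × (14.4° × π/180) = 6371 × 0.4909 × 0.2513 ≈ 786 km.

786 km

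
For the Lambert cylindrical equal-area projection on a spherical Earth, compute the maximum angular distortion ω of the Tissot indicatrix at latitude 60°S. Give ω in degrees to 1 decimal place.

73.7°

The Lambert cylindrical equal-area projection is the cylindrical equal-area projection with its standard parallel at the equator (φ₀ = 0). For cylindrical equal-area with standard parallel φ₀, h = cos φ / cos φ₀ and k = cos φ₀ / cos φ, so h·k = 1.
At 60°: h = 0.5000, k = 2.000; principal scales a = 2.000, b = 0.5000.
sin(ω/2) = (a − b)/(a + b) = 1.500/2.500 = 0.6000, so ω = 2 arcsin(0.6000) ≈ 73.7°.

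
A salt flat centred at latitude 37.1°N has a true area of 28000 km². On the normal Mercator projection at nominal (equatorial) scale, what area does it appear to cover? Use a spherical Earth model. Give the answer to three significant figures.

44000 km²

Mercator is conformal, so the point scale is isotropic: h = k = sec φ = 1/cos φ.
Areal scale = k² = sec²φ = 1/cos²(37.1°) = 1/0.7976² = 1.572.
Apparent area = 28000 × 1.572 ≈ 44000 km².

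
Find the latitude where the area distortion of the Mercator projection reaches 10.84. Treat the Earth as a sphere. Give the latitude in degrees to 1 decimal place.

72.3°

Mercator areal scale is sec²φ.
sec²φ = 10.84  ⇒  cos²φ = 0.09225  ⇒  cos φ = 0.3037.
φ = arccos(0.3037) ≈ 72.3°.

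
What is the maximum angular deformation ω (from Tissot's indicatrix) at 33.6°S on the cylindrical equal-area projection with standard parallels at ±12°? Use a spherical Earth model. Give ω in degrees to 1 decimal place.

For cylindrical equal-area with standard parallel φ₀, h = cos φ / cos φ₀ and k = cos φ₀ / cos φ, so h·k = 1.
At 33.6°: h = 0.8515, k = 1.174; principal scales a = 1.174, b = 0.8515.
sin(ω/2) = (a − b)/(a + b) = 0.3228/2.026 = 0.1594, so ω = 2 arcsin(0.1594) ≈ 18.3°.

18.3°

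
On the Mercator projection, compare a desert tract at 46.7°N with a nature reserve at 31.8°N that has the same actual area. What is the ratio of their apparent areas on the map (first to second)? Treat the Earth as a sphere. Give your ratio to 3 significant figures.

1.54

Mercator areal scale is sec²φ.
At 46.7°: sec²(46.7°) = 1/0.6858² = 2.126.
At 31.8°: sec²(31.8°) = 1/0.8499² = 1.384.
Ratio = 2.126/1.384 = cos²(31.8°)/cos²(46.7°) ≈ 1.54.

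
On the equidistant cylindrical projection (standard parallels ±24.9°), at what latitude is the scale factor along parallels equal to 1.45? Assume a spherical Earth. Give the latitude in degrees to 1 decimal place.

51.3°

With standard parallel φ₀ = 24.9°, the equirectangular projection gives x = Rλ cos φ₀, y = Rφ, so h = 1 and k = cos 24.9° / cos φ.
k = cos φ₀ / cos φ = 1.45  ⇒  cos φ = cos 24.9° / 1.45 = 0.6255.
φ = arccos(0.6255) ≈ 51.3°.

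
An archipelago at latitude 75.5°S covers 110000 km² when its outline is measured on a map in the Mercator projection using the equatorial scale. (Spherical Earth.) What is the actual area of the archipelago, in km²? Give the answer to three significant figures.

6900 km²

The Mercator projection is conformal; its linear scale factor is the same in every direction and equals sec φ = 1/cos φ.
Areal scale = k² = sec²φ = 1/cos²(75.5°) = 1/0.2504² = 15.95.
True area = apparent / (areal scale) = 110000 / 15.95 ≈ 6900 km².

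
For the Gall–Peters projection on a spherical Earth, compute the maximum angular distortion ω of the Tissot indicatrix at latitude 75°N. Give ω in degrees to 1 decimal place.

The Gall–Peters projection is cylindrical equal-area with φ₀ = 45°. For cylindrical equal-area with standard parallel φ₀, h = cos φ / cos φ₀ and k = cos φ₀ / cos φ, so h·k = 1.
At 75°: h = 0.3660, k = 2.732; principal scales a = 2.732, b = 0.3660.
sin(ω/2) = (a − b)/(a + b) = 2.366/3.098 = 0.7637, so ω = 2 arcsin(0.7637) ≈ 99.6°.

99.6°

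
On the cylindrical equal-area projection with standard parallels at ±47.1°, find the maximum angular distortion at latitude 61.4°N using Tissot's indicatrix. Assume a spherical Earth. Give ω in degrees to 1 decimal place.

39.5°

A cylindrical equal-area projection with standard parallel φ₀ has meridian scale h = cos φ / cos φ₀ and parallel scale k = cos φ₀ / cos φ (so areas are preserved, h·k = 1).
At 61.4°: h = 0.7032, k = 1.422; principal scales a = 1.422, b = 0.7032.
sin(ω/2) = (a − b)/(a + b) = 0.7188/2.125 = 0.3382, so ω = 2 arcsin(0.3382) ≈ 39.5°.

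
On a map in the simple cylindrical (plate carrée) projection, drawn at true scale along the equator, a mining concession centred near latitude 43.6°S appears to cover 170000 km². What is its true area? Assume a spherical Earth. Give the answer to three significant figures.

For the equirectangular projection with φ₀ = 0 (plate carrée), h = 1 along meridians and k = sec φ along parallels.
Areal scale = h·k = 1 × sec φ; at 43.6°, h = 1.000, k = 1.381, so h·k = 1.381.
True area = apparent / (areal scale) = 170000 / 1.381 ≈ 123000 km².

123000 km²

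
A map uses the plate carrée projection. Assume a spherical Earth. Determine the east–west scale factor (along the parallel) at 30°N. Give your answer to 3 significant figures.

In the plate carrée (x = Rλ, y = Rφ), meridians are true-scale (h = 1) and parallels are stretched by k = sec φ.
k = 1/cos 30° = 1/0.8660 = 1.155.

1.15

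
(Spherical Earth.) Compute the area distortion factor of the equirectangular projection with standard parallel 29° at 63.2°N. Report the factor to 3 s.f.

1.94

In the equirectangular projection with standard parallel φ₀ = 29° (x = Rλ cos φ₀, y = Rφ), meridians are true-scale (h = 1) and the parallel scale is k = cos φ₀ / cos φ.
Areal scale = h·k = 1 × cos φ₀ / cos φ; at 63.2°, h = 1.000, k = 1.940, so h·k = 1.940.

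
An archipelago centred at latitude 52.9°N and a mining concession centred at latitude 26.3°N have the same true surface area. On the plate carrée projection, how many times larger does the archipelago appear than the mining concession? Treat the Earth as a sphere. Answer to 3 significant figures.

Plate carrée maps x = Rλ, y = Rφ. The meridian scale is h = 1 and the parallel scale is k = 1/cos φ = sec φ.
Areal scale at 52.9°: h·k = 1.000 × 1.658 = 1.658.
Areal scale at 26.3°: h·k = 1.000 × 1.115 = 1.115.
Ratio = 1.658/1.115 ≈ 1.49.

1.49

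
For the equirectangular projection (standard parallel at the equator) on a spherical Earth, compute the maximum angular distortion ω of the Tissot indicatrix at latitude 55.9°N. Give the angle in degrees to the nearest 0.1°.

32.7°

In the plate carrée (x = Rλ, y = Rφ), meridians are true-scale (h = 1) and parallels are stretched by k = sec φ.
At 55.9°: h = 1.000, k = 1.784; principal scales a = 1.784, b = 1.000.
sin(ω/2) = (a − b)/(a + b) = 0.7837/2.784 = 0.2815, so ω = 2 arcsin(0.2815) ≈ 32.7°.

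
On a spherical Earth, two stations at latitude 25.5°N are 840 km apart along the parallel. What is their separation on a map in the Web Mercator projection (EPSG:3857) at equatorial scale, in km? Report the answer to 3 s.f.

Mercator is conformal, so the point scale is isotropic: h = k = sec φ = 1/cos φ.
Along the parallel, k = sec 25.5° = 1/0.9026 = 1.108.
Map distance = 840 × 1.108 ≈ 931 km.

931 km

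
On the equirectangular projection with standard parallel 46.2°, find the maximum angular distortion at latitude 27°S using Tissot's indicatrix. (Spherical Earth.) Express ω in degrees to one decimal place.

14.4°

In the equirectangular projection with standard parallel φ₀ = 46.2° (x = Rλ cos φ₀, y = Rφ), meridians are true-scale (h = 1) and the parallel scale is k = cos φ₀ / cos φ.
At 27°: h = 1.000, k = 0.7768; principal scales a = 1.000, b = 0.7768.
sin(ω/2) = (a − b)/(a + b) = 0.2232/1.777 = 0.1256, so ω = 2 arcsin(0.1256) ≈ 14.4°.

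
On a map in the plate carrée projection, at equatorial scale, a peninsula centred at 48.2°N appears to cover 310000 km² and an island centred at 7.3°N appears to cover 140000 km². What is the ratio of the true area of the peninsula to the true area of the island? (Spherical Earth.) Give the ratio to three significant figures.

1.49

On the plate carrée, areal scale = h·k = 1 × sec φ, so true area = apparent × cos φ.
True area of peninsula: 310000 × cos(48.2°) = 310000 × 0.6665 = 206600 km².
True area of island: 140000 × cos(7.3°) = 140000 × 0.9919 = 138900 km².
Ratio = 206600 / 138900 ≈ 1.49.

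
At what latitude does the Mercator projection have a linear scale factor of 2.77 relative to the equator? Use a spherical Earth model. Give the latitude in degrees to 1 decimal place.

68.8°

Mercator scale is k = sec φ = 1/cos φ.
1/cos φ = 2.77  ⇒  cos φ = 0.3610  ⇒  φ = arccos(0.3610) ≈ 68.8°.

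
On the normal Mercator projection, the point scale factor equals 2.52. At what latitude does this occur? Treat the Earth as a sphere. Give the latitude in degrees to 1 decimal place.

Mercator scale is k = sec φ = 1/cos φ.
1/cos φ = 2.52  ⇒  cos φ = 0.3968  ⇒  φ = arccos(0.3968) ≈ 66.6°.

66.6°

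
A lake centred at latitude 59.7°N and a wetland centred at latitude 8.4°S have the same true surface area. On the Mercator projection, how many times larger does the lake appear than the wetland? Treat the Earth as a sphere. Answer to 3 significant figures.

3.84

On Mercator, area is exaggerated by sec²φ = 1/cos²φ.
At 59.7°: sec²(59.7°) = 1/0.5045² = 3.929.
At 8.4°: sec²(8.4°) = 1/0.9893² = 1.022.
Ratio = 3.929/1.022 = cos²(8.4°)/cos²(59.7°) ≈ 3.84.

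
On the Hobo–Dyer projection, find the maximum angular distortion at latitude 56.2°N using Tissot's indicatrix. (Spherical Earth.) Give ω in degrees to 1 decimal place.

39.8°

The Hobo–Dyer projection is cylindrical equal-area with φ₀ = 37.5°. A cylindrical equal-area projection with standard parallel φ₀ has meridian scale h = cos φ / cos φ₀ and parallel scale k = cos φ₀ / cos φ (so areas are preserved, h·k = 1).
At 56.2°: h = 0.7012, k = 1.426; principal scales a = 1.426, b = 0.7012.
sin(ω/2) = (a − b)/(a + b) = 0.7249/2.127 = 0.3408, so ω = 2 arcsin(0.3408) ≈ 39.8°.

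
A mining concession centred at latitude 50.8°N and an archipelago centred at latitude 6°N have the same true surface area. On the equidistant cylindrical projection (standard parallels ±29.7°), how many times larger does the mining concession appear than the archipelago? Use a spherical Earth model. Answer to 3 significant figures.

1.57

With standard parallel φ₀ = 29.7°, the equirectangular projection gives x = Rλ cos φ₀, y = Rφ, so h = 1 and k = cos 29.7° / cos φ.
Areal scale at 50.8°: h·k = 1.000 × 1.374 = 1.374.
Areal scale at 6°: h·k = 1.000 × 0.8734 = 0.8734.
Ratio = 1.374/0.8734 ≈ 1.57.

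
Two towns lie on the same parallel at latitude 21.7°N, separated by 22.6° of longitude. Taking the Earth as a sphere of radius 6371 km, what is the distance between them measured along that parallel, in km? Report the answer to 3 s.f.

2330 km

Arc length along a parallel = R cos φ · Δλ (with Δλ in radians).
= 6371 × cos 21.7° × (22.6° × π/180) = 6371 × 0.9291 × 0.3944 ≈ 2330 km.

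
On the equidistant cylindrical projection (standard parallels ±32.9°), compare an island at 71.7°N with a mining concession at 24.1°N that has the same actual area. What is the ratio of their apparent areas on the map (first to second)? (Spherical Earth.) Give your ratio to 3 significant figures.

In the equirectangular projection with standard parallel φ₀ = 32.9° (x = Rλ cos φ₀, y = Rφ), meridians are true-scale (h = 1) and the parallel scale is k = cos φ₀ / cos φ.
Areal scale at 71.7°: h·k = 1.000 × 2.674 = 2.674.
Areal scale at 24.1°: h·k = 1.000 × 0.9198 = 0.9198.
Ratio = 2.674/0.9198 ≈ 2.91.

2.91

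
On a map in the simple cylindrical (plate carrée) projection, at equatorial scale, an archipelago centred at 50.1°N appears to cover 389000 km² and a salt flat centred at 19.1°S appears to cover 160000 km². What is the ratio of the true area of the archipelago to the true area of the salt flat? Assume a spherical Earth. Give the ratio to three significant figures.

1.65

On the plate carrée, areal scale = h·k = 1 × sec φ, so true area = apparent × cos φ.
True area of archipelago: 389000 × cos(50.1°) = 389000 × 0.6414 = 249500 km².
True area of salt flat: 160000 × cos(19.1°) = 160000 × 0.9449 = 151200 km².
Ratio = 249500 / 151200 ≈ 1.65.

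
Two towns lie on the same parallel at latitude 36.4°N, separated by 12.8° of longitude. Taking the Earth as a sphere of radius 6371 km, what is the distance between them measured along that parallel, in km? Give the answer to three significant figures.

1150 km

Arc length along a parallel = R cos φ · Δλ (with Δλ in radians).
= 6371 × cos 36.4° × (12.8° × π/180) = 6371 × 0.8049 × 0.2234 ≈ 1150 km.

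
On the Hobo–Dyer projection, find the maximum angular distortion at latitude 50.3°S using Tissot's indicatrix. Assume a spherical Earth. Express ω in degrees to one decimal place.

The Hobo–Dyer projection is cylindrical equal-area with φ₀ = 37.5°. A cylindrical equal-area projection with standard parallel φ₀ has meridian scale h = cos φ / cos φ₀ and parallel scale k = cos φ₀ / cos φ (so areas are preserved, h·k = 1).
At 50.3°: h = 0.8051, k = 1.242; principal scales a = 1.242, b = 0.8051.
sin(ω/2) = (a − b)/(a + b) = 0.4369/2.047 = 0.2134, so ω = 2 arcsin(0.2134) ≈ 24.6°.

24.6°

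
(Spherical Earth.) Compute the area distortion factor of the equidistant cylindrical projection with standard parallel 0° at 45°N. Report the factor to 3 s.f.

For the equirectangular projection with φ₀ = 0 (plate carrée), h = 1 along meridians and k = sec φ along parallels.
Areal scale = h·k = 1 × sec φ; at 45°, h = 1.000, k = 1.414, so h·k = 1.414.

1.41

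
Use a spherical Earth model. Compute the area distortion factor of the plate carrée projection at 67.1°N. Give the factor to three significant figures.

2.57

In the plate carrée (x = Rλ, y = Rφ), meridians are true-scale (h = 1) and parallels are stretched by k = sec φ.
Areal scale = h·k = 1 × sec φ; at 67.1°, h = 1.000, k = 2.570, so h·k = 2.570.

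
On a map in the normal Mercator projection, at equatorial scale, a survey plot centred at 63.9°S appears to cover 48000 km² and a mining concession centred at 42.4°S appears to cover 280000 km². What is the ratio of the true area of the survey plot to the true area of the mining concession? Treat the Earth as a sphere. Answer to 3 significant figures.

0.0608

Since Mercator area scale is 1/cos²φ, the true area equals the apparent area multiplied by cos²φ.
True area of survey plot: 48000 × cos²(63.9°) = 48000 × 0.1935 = 9290 km².
True area of mining concession: 280000 × cos²(42.4°) = 280000 × 0.5453 = 152700 km².
Ratio = 9290 / 152700 ≈ 0.0608.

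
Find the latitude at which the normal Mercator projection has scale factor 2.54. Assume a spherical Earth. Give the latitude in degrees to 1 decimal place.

66.8°

Mercator scale is k = sec φ = 1/cos φ.
1/cos φ = 2.54  ⇒  cos φ = 0.3937  ⇒  φ = arccos(0.3937) ≈ 66.8°.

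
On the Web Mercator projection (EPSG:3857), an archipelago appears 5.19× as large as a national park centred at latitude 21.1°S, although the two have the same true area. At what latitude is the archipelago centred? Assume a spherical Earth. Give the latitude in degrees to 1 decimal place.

65.8°

Mercator areal scale is sec²φ, so apparent-area ratio = sec²φ₁ / sec²φ₂ = cos²φ₂ / cos²φ₁.
cos²φ₂ / cos²φ₁ = 5.19  ⇒  cos φ₁ = cos 21.1° / √5.19 = 0.9330/2.278 = 0.4095.
φ₁ = arccos(0.4095) ≈ 65.8°.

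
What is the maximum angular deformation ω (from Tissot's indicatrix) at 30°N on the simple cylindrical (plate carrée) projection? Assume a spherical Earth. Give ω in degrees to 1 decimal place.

8.2°

Plate carrée maps x = Rλ, y = Rφ. The meridian scale is h = 1 and the parallel scale is k = 1/cos φ = sec φ.
At 30°: h = 1.000, k = 1.155; principal scales a = 1.155, b = 1.000.
sin(ω/2) = (a − b)/(a + b) = 0.1547/2.155 = 0.07180, so ω = 2 arcsin(0.07180) ≈ 8.2°.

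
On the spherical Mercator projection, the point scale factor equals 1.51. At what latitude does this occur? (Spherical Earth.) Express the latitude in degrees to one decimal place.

Mercator scale is k = sec φ = 1/cos φ.
1/cos φ = 1.51  ⇒  cos φ = 0.6623  ⇒  φ = arccos(0.6623) ≈ 48.5°.

48.5°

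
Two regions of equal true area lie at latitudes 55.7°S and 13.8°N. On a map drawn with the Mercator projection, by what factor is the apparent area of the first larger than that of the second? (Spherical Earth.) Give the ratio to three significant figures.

On Mercator, area is exaggerated by sec²φ = 1/cos²φ.
At 55.7°: sec²(55.7°) = 1/0.5635² = 3.149.
At 13.8°: sec²(13.8°) = 1/0.9711² = 1.060.
Ratio = 3.149/1.060 = cos²(13.8°)/cos²(55.7°) ≈ 2.97.

2.97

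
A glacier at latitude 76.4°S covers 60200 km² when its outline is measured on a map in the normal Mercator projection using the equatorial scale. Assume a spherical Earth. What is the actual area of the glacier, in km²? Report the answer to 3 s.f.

3330 km²

The Mercator projection is conformal; its linear scale factor is the same in every direction and equals sec φ = 1/cos φ.
Areal scale = k² = sec²φ = 1/cos²(76.4°) = 1/0.2351² = 18.09.
True area = apparent / (areal scale) = 60200 / 18.09 ≈ 3330 km².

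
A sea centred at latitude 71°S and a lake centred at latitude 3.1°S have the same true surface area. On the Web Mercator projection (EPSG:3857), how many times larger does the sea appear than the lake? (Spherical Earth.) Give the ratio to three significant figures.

Mercator is conformal with k = sec φ, so areal scale = k² = sec²φ.
At 71°: sec²(71°) = 1/0.3256² = 9.434.
At 3.1°: sec²(3.1°) = 1/0.9985² = 1.003.
Ratio = 9.434/1.003 = cos²(3.1°)/cos²(71°) ≈ 9.41.

9.41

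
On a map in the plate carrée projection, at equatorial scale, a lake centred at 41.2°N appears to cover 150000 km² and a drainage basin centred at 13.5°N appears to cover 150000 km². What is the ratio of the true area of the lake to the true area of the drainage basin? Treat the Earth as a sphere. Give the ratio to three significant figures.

0.774

On the plate carrée, areal scale = h·k = 1 × sec φ, so true area = apparent × cos φ.
True area of lake: 150000 × cos(41.2°) = 150000 × 0.7524 = 112900 km².
True area of drainage basin: 150000 × cos(13.5°) = 150000 × 0.9724 = 145900 km².
Ratio = 112900 / 145900 ≈ 0.774.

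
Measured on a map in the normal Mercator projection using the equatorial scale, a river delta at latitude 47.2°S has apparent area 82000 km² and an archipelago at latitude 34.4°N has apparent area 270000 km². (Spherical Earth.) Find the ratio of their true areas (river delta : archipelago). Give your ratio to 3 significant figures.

Since Mercator area scale is 1/cos²φ, the true area equals the apparent area multiplied by cos²φ.
True area of river delta: 82000 × cos²(47.2°) = 82000 × 0.4616 = 37850 km².
True area of archipelago: 270000 × cos²(34.4°) = 270000 × 0.6808 = 183800 km².
Ratio = 37850 / 183800 ≈ 0.206.

0.206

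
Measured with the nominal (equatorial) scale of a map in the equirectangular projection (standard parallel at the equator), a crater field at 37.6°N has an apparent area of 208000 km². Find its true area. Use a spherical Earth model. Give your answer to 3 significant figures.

Plate carrée maps x = Rλ, y = Rφ. The meridian scale is h = 1 and the parallel scale is k = 1/cos φ = sec φ.
Areal scale = h·k = 1 × sec φ; at 37.6°, h = 1.000, k = 1.262, so h·k = 1.262.
True area = apparent / (areal scale) = 208000 / 1.262 ≈ 165000 km².

165000 km²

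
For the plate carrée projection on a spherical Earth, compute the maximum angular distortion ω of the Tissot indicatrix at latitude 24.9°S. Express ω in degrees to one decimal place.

5.6°

For the equirectangular projection with φ₀ = 0 (plate carrée), h = 1 along meridians and k = sec φ along parallels.
At 24.9°: h = 1.000, k = 1.102; principal scales a = 1.102, b = 1.000.
sin(ω/2) = (a − b)/(a + b) = 0.1025/2.102 = 0.04874, so ω = 2 arcsin(0.04874) ≈ 5.6°.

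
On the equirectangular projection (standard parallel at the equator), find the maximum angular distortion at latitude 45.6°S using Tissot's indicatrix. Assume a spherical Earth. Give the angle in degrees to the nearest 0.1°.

In the plate carrée (x = Rλ, y = Rφ), meridians are true-scale (h = 1) and parallels are stretched by k = sec φ.
At 45.6°: h = 1.000, k = 1.429; principal scales a = 1.429, b = 1.000.
sin(ω/2) = (a − b)/(a + b) = 0.4293/2.429 = 0.1767, so ω = 2 arcsin(0.1767) ≈ 20.4°.

20.4°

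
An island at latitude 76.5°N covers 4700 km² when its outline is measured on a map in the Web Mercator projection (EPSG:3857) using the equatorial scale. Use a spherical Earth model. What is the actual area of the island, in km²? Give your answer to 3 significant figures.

Mercator is conformal, so the point scale is isotropic: h = k = sec φ = 1/cos φ.
Areal scale = k² = sec²φ = 1/cos²(76.5°) = 1/0.2334² = 18.35.
True area = apparent / (areal scale) = 4700 / 18.35 ≈ 256 km².

256 km²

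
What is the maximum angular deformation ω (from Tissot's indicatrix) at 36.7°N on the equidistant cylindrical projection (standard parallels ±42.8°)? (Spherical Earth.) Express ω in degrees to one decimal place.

The equidistant cylindrical projection with φ₀ = 42.8° has h = 1 (meridians true) and k = cos φ₀ / cos φ along parallels.
At 36.7°: h = 1.000, k = 0.9151; principal scales a = 1.000, b = 0.9151.
sin(ω/2) = (a − b)/(a + b) = 0.08487/1.915 = 0.04431, so ω = 2 arcsin(0.04431) ≈ 5.1°.

5.1°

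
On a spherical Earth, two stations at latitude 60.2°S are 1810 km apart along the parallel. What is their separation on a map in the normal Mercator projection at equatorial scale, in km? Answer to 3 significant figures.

Mercator is conformal, so the point scale is isotropic: h = k = sec φ = 1/cos φ.
Along the parallel, k = sec 60.2° = 1/0.4970 = 2.012.
Map distance = 1810 × 2.012 ≈ 3640 km.

3640 km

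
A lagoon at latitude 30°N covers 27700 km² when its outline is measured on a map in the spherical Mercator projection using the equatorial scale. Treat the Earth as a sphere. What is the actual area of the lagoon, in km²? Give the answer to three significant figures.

The Mercator projection is conformal; its linear scale factor is the same in every direction and equals sec φ = 1/cos φ.
Areal scale = k² = sec²φ = 1/cos²(30°) = 1/0.8660² = 1.333.
True area = apparent / (areal scale) = 27700 / 1.333 ≈ 20800 km².

20800 km²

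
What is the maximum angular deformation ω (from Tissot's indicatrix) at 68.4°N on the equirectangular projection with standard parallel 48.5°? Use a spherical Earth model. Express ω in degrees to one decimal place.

33.2°

With standard parallel φ₀ = 48.5°, the equirectangular projection gives x = Rλ cos φ₀, y = Rφ, so h = 1 and k = cos 48.5° / cos φ.
At 68.4°: h = 1.000, k = 1.800; principal scales a = 1.800, b = 1.000.
sin(ω/2) = (a − b)/(a + b) = 0.8000/2.800 = 0.2857, so ω = 2 arcsin(0.2857) ≈ 33.2°.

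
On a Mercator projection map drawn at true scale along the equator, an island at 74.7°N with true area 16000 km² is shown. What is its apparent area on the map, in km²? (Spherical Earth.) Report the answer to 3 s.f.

For Mercator, h = k = sec φ (a conformal cylindrical projection has a single point scale, 1/cos φ).
Areal scale = k² = sec²φ = 1/cos²(74.7°) = 1/0.2639² = 14.36.
Apparent area = 16000 × 14.36 ≈ 230000 km².

230000 km²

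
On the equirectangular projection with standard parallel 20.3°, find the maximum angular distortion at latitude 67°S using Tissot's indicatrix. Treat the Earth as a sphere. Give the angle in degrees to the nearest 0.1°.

In the equirectangular projection with standard parallel φ₀ = 20.3° (x = Rλ cos φ₀, y = Rφ), meridians are true-scale (h = 1) and the parallel scale is k = cos φ₀ / cos φ.
At 67°: h = 1.000, k = 2.400; principal scales a = 2.400, b = 1.000.
sin(ω/2) = (a − b)/(a + b) = 1.400/3.400 = 0.4118, so ω = 2 arcsin(0.4118) ≈ 48.6°.

48.6°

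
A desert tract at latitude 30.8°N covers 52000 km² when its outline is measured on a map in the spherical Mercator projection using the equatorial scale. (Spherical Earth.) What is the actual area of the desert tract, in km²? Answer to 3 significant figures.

Mercator is conformal, so the point scale is isotropic: h = k = sec φ = 1/cos φ.
Areal scale = k² = sec²φ = 1/cos²(30.8°) = 1/0.8590² = 1.355.
True area = apparent / (areal scale) = 52000 / 1.355 ≈ 38400 km².

38400 km²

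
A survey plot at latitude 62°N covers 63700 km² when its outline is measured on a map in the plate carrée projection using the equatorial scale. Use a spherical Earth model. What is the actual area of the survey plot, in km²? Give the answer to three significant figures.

Plate carrée maps x = Rλ, y = Rφ. The meridian scale is h = 1 and the parallel scale is k = 1/cos φ = sec φ.
Areal scale = h·k = 1 × sec φ; at 62°, h = 1.000, k = 2.130, so h·k = 2.130.
True area = apparent / (areal scale) = 63700 / 2.130 ≈ 29900 km².

29900 km²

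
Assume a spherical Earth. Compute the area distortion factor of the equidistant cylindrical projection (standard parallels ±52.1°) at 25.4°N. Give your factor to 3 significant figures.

The equidistant cylindrical projection with φ₀ = 52.1° has h = 1 (meridians true) and k = cos φ₀ / cos φ along parallels.
Areal scale = h·k = 1 × cos φ₀ / cos φ; at 25.4°, h = 1.000, k = 0.6800, so h·k = 0.6800.

0.680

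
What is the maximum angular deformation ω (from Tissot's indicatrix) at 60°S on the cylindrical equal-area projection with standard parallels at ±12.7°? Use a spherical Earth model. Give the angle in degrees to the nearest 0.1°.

71.5°

A cylindrical equal-area projection with standard parallel φ₀ has meridian scale h = cos φ / cos φ₀ and parallel scale k = cos φ₀ / cos φ (so areas are preserved, h·k = 1).
At 60°: h = 0.5125, k = 1.951; principal scales a = 1.951, b = 0.5125.
sin(ω/2) = (a − b)/(a + b) = 1.439/2.464 = 0.5839, so ω = 2 arcsin(0.5839) ≈ 71.5°.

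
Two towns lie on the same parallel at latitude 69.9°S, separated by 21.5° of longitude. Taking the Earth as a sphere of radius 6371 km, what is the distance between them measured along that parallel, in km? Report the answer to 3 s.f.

Arc length along a parallel = R cos φ · Δλ (with Δλ in radians).
= 6371 × cos 69.9° × (21.5° × π/180) = 6371 × 0.3437 × 0.3752 ≈ 822 km.

822 km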